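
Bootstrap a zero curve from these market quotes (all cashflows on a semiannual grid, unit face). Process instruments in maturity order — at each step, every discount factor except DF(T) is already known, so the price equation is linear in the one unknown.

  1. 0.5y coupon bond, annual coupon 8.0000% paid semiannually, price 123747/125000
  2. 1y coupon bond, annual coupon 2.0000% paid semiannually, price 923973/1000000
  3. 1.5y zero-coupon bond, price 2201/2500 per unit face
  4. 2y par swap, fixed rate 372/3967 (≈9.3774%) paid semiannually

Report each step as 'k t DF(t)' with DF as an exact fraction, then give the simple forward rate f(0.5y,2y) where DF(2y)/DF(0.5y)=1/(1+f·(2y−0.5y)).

step 1 [0.5y] bond c/2=1/25: DF=(123747/125000 − 1/25·(0))/(1+1/25) = 9519/10000 ≈ 0.951900
step 2 [1y] bond c/2=1/100: DF=(923973/1000000 − 1/100·(0.951900))/(1+1/100) = 4527/5000 ≈ 0.905400
step 3 [1.5y] zero: DF = P = 2201/2500 ≈ 0.880400
step 4 [2y] swap r/2=186/3967: DF=(1 − 186/3967·(0.951900+0.905400+0.880400))/(1+186/3967) = 4163/5000 ≈ 0.832600

1 1/2 9519/10000
2 1 4527/5000
3 3/2 2201/2500
4 2 4163/5000
f(0.5y,2y) = ((9519/10000)/(4163/5000) − 1)/(3/2) = 1193/12489 ≈ 9.5524%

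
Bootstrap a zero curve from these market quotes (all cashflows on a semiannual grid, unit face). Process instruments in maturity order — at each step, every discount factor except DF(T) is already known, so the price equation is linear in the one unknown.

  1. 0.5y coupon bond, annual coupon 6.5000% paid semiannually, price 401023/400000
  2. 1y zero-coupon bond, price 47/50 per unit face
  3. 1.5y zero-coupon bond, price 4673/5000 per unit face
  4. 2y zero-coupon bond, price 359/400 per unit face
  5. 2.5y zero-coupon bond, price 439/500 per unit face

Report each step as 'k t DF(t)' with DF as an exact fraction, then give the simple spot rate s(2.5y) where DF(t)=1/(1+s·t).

step 1 [0.5y] bond c/2=13/400: DF=(401023/400000 − 13/400·(0))/(1+13/400) = 971/1000 ≈ 0.971000
step 2 [1y] zero: DF = P = 47/50 ≈ 0.940000
step 3 [1.5y] zero: DF = P = 4673/5000 ≈ 0.934600
step 4 [2y] zero: DF = P = 359/400 ≈ 0.897500
step 5 [2.5y] zero: DF = P = 439/500 ≈ 0.878000

1 1/2 971/1000
2 1 47/50
3 3/2 4673/5000
4 2 359/400
5 5/2 439/500
s(2.5y) = (1/(439/500) − 1)/(5/2) = 122/2195 ≈ 5.5581%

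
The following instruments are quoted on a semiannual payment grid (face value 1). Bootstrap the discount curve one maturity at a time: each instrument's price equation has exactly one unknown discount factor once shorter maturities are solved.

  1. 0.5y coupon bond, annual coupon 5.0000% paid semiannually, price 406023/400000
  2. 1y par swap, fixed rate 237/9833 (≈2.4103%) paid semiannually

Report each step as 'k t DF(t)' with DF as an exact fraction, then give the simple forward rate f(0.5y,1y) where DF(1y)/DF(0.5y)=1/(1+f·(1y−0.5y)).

step 1 [0.5y] bond c/2=1/40: DF=(406023/400000 − 1/40·(0))/(1+1/40) = 9903/10000 ≈ 0.990300
step 2 [1y] swap r/2=237/19666: DF=(1 − 237/19666·(0.990300))/(1+237/19666) = 9763/10000 ≈ 0.976300

1 1/2 9903/10000
2 1 9763/10000
f(0.5y,1y) = ((9903/10000)/(9763/10000) − 1)/(1/2) = 280/9763 ≈ 2.8680%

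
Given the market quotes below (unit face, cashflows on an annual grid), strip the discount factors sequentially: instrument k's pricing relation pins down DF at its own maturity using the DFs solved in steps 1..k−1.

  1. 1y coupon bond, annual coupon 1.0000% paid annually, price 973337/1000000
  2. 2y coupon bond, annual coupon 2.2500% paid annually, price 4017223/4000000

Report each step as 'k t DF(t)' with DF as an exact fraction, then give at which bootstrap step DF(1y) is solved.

1 1 9637/10000
2 2 961/1000
DF(1y) is solved at step 1

step 1 [1y] bond c/1=1/100: DF=(973337/1000000 − 1/100·(0))/(1+1/100) = 9637/10000 ≈ 0.963700
step 2 [2y] bond c/1=9/400: DF=(4017223/4000000 − 9/400·(0.963700))/(1+9/400) = 961/1000 ≈ 0.961000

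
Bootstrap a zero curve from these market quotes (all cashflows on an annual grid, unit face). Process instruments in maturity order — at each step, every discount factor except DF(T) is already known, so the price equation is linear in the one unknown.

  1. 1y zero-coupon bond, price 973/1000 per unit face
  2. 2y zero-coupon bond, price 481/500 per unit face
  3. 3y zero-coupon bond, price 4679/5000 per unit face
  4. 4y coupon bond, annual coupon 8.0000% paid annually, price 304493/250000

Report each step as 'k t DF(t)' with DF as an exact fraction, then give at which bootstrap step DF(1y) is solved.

step 1 [1y] zero: DF = P = 973/1000 ≈ 0.973000
step 2 [2y] zero: DF = P = 481/500 ≈ 0.962000
step 3 [3y] zero: DF = P = 4679/5000 ≈ 0.935800
step 4 [4y] bond c/1=2/25: DF=(304493/250000 − 2/25·(0.973000+0.962000+0.935800))/(1+2/25) = 9151/10000 ≈ 0.915100

1 1 973/1000
2 2 481/500
3 3 4679/5000
4 4 9151/10000
DF(1y) is solved at step 1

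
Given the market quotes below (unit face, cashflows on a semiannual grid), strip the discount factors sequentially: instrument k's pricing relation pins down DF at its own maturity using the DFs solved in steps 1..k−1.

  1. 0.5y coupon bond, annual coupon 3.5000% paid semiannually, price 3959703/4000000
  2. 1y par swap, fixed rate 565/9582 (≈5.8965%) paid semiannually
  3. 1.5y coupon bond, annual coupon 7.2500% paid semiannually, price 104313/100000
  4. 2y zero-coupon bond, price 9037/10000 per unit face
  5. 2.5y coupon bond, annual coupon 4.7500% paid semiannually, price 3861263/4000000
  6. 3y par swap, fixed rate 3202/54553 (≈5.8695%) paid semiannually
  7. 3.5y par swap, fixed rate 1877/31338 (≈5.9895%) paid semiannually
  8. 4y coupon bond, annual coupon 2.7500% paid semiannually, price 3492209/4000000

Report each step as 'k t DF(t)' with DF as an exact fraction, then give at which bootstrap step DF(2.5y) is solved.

step 1 [0.5y] bond c/2=7/400: DF=(3959703/4000000 − 7/400·(0))/(1+7/400) = 9729/10000 ≈ 0.972900
step 2 [1y] swap r/2=565/19164: DF=(1 − 565/19164·(0.972900))/(1+565/19164) = 1887/2000 ≈ 0.943500
step 3 [1.5y] bond c/2=29/800: DF=(104313/100000 − 29/800·(0.972900+0.943500))/(1+29/800) = 2349/2500 ≈ 0.939600
step 4 [2y] zero: DF = P = 9037/10000 ≈ 0.903700
step 5 [2.5y] bond c/2=19/800: DF=(3861263/4000000 − 19/800·(0.972900+0.943500+0.939600+0.903700))/(1+19/800) = 8557/10000 ≈ 0.855700
step 6 [3y] swap r/2=1601/54553: DF=(1 − 1601/54553·(0.972900+0.943500+0.939600+0.903700+0.855700))/(1+1601/54553) = 8399/10000 ≈ 0.839900
step 7 [3.5y] swap r/2=1877/62676: DF=(1 − 1877/62676·(0.972900+0.943500+0.939600+0.903700+0.855700+0.839900))/(1+1877/62676) = 8123/10000 ≈ 0.812300
step 8 [4y] bond c/2=11/800: DF=(3492209/4000000 − 11/800·(0.972900+0.943500+0.939600+0.903700+0.855700+0.839900+0.812300))/(1+11/800) = 3881/5000 ≈ 0.776200

1 1/2 9729/10000
2 1 1887/2000
3 3/2 2349/2500
4 2 9037/10000
5 5/2 8557/10000
6 3 8399/10000
7 7/2 8123/10000
8 4 3881/5000
DF(2.5y) is solved at step 5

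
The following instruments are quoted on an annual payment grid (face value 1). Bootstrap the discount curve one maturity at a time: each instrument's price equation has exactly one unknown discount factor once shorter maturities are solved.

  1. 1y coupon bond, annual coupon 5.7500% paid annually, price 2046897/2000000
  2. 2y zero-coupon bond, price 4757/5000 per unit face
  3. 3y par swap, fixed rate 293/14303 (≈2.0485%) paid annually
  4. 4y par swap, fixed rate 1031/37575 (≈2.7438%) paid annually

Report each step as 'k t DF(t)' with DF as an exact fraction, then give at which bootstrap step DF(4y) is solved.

1 1 4839/5000
2 2 4757/5000
3 3 4707/5000
4 4 8969/10000
DF(4y) is solved at step 4

step 1 [1y] bond c/1=23/400: DF=(2046897/2000000 − 23/400·(0))/(1+23/400) = 4839/5000 ≈ 0.967800
step 2 [2y] zero: DF = P = 4757/5000 ≈ 0.951400
step 3 [3y] swap r/1=293/14303: DF=(1 − 293/14303·(0.967800+0.951400))/(1+293/14303) = 4707/5000 ≈ 0.941400
step 4 [4y] swap r/1=1031/37575: DF=(1 − 1031/37575·(0.967800+0.951400+0.941400))/(1+1031/37575) = 8969/10000 ≈ 0.896900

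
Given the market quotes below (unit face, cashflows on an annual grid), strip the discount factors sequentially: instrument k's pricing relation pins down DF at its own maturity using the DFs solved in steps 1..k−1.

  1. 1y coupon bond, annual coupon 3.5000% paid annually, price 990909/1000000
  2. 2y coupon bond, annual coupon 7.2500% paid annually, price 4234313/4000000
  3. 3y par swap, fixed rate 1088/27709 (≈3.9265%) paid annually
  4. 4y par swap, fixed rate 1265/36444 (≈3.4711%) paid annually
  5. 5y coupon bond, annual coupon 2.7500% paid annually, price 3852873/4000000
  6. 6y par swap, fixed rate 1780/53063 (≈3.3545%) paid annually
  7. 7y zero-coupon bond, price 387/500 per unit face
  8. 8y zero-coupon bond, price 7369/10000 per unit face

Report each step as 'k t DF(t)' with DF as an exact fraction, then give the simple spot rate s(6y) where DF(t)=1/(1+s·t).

1 1 4787/5000
2 2 9223/10000
3 3 557/625
4 4 1747/2000
5 5 8399/10000
6 6 411/500
7 7 387/500
8 8 7369/10000
s(6y) = (1/(411/500) − 1)/(6) = 89/2466 ≈ 3.6091%

step 1 [1y] bond c/1=7/200: DF=(990909/1000000 − 7/200·(0))/(1+7/200) = 4787/5000 ≈ 0.957400
step 2 [2y] bond c/1=29/400: DF=(4234313/4000000 − 29/400·(0.957400))/(1+29/400) = 9223/10000 ≈ 0.922300
step 3 [3y] swap r/1=1088/27709: DF=(1 − 1088/27709·(0.957400+0.922300))/(1+1088/27709) = 557/625 ≈ 0.891200
step 4 [4y] swap r/1=1265/36444: DF=(1 − 1265/36444·(0.957400+0.922300+0.891200))/(1+1265/36444) = 1747/2000 ≈ 0.873500
step 5 [5y] bond c/1=11/400: DF=(3852873/4000000 − 11/400·(0.957400+0.922300+0.891200+0.873500))/(1+11/400) = 8399/10000 ≈ 0.839900
step 6 [6y] swap r/1=1780/53063: DF=(1 − 1780/53063·(0.957400+0.922300+0.891200+0.873500+0.839900))/(1+1780/53063) = 411/500 ≈ 0.822000
step 7 [7y] zero: DF = P = 387/500 ≈ 0.774000
step 8 [8y] zero: DF = P = 7369/10000 ≈ 0.736900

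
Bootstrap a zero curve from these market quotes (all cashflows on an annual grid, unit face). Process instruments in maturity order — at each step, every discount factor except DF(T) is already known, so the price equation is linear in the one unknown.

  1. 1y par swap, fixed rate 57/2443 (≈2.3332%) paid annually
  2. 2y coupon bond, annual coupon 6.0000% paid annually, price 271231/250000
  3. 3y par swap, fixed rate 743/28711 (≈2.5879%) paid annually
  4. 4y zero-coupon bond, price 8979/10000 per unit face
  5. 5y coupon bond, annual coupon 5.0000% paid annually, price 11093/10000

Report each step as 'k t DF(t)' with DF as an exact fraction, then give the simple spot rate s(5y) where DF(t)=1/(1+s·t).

1 1 2443/2500
2 2 4841/5000
3 3 9257/10000
4 4 8979/10000
5 5 877/1000
s(5y) = (1/(877/1000) − 1)/(5) = 123/4385 ≈ 2.8050%

step 1 [1y] swap r/1=57/2443: DF=(1 − 57/2443·(0))/(1+57/2443) = 2443/2500 ≈ 0.977200
step 2 [2y] bond c/1=3/50: DF=(271231/250000 − 3/50·(0.977200))/(1+3/50) = 4841/5000 ≈ 0.968200
step 3 [3y] swap r/1=743/28711: DF=(1 − 743/28711·(0.977200+0.968200))/(1+743/28711) = 9257/10000 ≈ 0.925700
step 4 [4y] zero: DF = P = 8979/10000 ≈ 0.897900
step 5 [5y] bond c/1=1/20: DF=(11093/10000 − 1/20·(0.977200+0.968200+0.925700+0.897900))/(1+1/20) = 877/1000 ≈ 0.877000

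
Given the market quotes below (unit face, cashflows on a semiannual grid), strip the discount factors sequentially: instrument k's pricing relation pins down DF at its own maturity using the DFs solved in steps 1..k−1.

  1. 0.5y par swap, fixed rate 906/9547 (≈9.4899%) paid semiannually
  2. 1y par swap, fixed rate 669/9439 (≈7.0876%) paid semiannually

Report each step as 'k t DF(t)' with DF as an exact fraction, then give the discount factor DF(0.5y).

step 1 [0.5y] swap r/2=453/9547: DF=(1 − 453/9547·(0))/(1+453/9547) = 9547/10000 ≈ 0.954700
step 2 [1y] swap r/2=669/18878: DF=(1 − 669/18878·(0.954700))/(1+669/18878) = 9331/10000 ≈ 0.933100

1 1/2 9547/10000
2 1 9331/10000
DF(0.5y) = 9547/10000 ≈ 0.954700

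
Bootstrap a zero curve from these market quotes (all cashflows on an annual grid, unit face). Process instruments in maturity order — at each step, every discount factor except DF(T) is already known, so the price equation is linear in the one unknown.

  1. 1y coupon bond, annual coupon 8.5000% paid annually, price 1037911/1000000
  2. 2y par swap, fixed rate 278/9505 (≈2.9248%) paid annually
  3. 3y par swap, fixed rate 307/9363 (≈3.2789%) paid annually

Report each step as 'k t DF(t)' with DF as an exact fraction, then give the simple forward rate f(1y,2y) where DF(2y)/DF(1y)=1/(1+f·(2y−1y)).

step 1 [1y] bond c/1=17/200: DF=(1037911/1000000 − 17/200·(0))/(1+17/200) = 4783/5000 ≈ 0.956600
step 2 [2y] swap r/1=278/9505: DF=(1 − 278/9505·(0.956600))/(1+278/9505) = 2361/2500 ≈ 0.944400
step 3 [3y] swap r/1=307/9363: DF=(1 − 307/9363·(0.956600+0.944400))/(1+307/9363) = 9079/10000 ≈ 0.907900

1 1 4783/5000
2 2 2361/2500
3 3 9079/10000
f(1y,2y) = ((4783/5000)/(2361/2500) − 1)/(1) = 61/4722 ≈ 1.2918%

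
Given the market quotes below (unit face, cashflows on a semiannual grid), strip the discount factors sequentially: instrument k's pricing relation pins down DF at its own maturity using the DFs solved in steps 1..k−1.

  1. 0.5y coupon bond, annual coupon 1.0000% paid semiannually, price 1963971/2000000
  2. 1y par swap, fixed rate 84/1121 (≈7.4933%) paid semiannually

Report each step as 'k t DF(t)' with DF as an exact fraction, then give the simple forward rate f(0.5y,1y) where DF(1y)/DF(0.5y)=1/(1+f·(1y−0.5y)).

1 1/2 9771/10000
2 1 4643/5000
f(0.5y,1y) = ((9771/10000)/(4643/5000) − 1)/(1/2) = 485/4643 ≈ 10.4458%

step 1 [0.5y] bond c/2=1/200: DF=(1963971/2000000 − 1/200·(0))/(1+1/200) = 9771/10000 ≈ 0.977100
step 2 [1y] swap r/2=42/1121: DF=(1 − 42/1121·(0.977100))/(1+42/1121) = 4643/5000 ≈ 0.928600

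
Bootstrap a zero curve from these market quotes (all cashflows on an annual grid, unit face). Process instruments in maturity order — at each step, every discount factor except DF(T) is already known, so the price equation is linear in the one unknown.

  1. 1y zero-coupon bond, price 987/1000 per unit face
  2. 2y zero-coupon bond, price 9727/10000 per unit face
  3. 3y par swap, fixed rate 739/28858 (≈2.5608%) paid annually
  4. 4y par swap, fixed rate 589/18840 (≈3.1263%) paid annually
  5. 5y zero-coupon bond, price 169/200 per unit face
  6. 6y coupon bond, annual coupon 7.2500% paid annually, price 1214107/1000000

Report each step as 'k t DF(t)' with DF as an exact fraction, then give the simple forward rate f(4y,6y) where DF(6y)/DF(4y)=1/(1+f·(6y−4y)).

step 1 [1y] zero: DF = P = 987/1000 ≈ 0.987000
step 2 [2y] zero: DF = P = 9727/10000 ≈ 0.972700
step 3 [3y] swap r/1=739/28858: DF=(1 − 739/28858·(0.987000+0.972700))/(1+739/28858) = 9261/10000 ≈ 0.926100
step 4 [4y] swap r/1=589/18840: DF=(1 − 589/18840·(0.987000+0.972700+0.926100))/(1+589/18840) = 4411/5000 ≈ 0.882200
step 5 [5y] zero: DF = P = 169/200 ≈ 0.845000
step 6 [6y] bond c/1=29/400: DF=(1214107/1000000 − 29/400·(0.987000+0.972700+0.926100+0.882200+0.845000))/(1+29/400) = 4101/5000 ≈ 0.820200

1 1 987/1000
2 2 9727/10000
3 3 9261/10000
4 4 4411/5000
5 5 169/200
6 6 4101/5000
f(4y,6y) = ((4411/5000)/(4101/5000) − 1)/(2) = 155/4101 ≈ 3.7796%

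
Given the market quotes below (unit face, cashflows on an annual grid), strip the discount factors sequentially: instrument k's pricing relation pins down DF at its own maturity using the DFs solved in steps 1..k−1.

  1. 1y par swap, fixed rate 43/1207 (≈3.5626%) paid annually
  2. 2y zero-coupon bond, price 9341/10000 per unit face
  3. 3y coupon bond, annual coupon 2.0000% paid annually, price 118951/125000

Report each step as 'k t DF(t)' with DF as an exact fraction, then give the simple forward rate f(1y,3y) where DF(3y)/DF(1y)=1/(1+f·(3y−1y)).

step 1 [1y] swap r/1=43/1207: DF=(1 − 43/1207·(0))/(1+43/1207) = 1207/1250 ≈ 0.965600
step 2 [2y] zero: DF = P = 9341/10000 ≈ 0.934100
step 3 [3y] bond c/1=1/50: DF=(118951/125000 − 1/50·(0.965600+0.934100))/(1+1/50) = 8957/10000 ≈ 0.895700

1 1 1207/1250
2 2 9341/10000
3 3 8957/10000
f(1y,3y) = ((1207/1250)/(8957/10000) − 1)/(2) = 699/17914 ≈ 3.9020%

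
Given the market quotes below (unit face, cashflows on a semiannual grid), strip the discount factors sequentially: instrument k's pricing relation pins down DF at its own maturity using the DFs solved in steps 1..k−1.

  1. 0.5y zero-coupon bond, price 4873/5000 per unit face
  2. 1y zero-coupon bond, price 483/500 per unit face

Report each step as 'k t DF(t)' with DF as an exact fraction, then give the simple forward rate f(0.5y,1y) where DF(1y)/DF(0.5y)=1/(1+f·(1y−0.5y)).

1 1/2 4873/5000
2 1 483/500
f(0.5y,1y) = ((4873/5000)/(483/500) − 1)/(1/2) = 43/2415 ≈ 1.7805%

step 1 [0.5y] zero: DF = P = 4873/5000 ≈ 0.974600
step 2 [1y] zero: DF = P = 483/500 ≈ 0.966000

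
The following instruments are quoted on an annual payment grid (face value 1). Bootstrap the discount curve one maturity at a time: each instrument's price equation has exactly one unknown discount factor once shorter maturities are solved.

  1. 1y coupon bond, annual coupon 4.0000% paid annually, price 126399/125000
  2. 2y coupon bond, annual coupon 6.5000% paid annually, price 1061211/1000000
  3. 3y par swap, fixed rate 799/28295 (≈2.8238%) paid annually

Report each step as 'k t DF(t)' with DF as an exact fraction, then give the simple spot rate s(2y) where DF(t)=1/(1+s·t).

1 1 9723/10000
2 2 9371/10000
3 3 9201/10000
s(2y) = (1/(9371/10000) − 1)/(2) = 629/18742 ≈ 3.3561%

step 1 [1y] bond c/1=1/25: DF=(126399/125000 − 1/25·(0))/(1+1/25) = 9723/10000 ≈ 0.972300
step 2 [2y] bond c/1=13/200: DF=(1061211/1000000 − 13/200·(0.972300))/(1+13/200) = 9371/10000 ≈ 0.937100
step 3 [3y] swap r/1=799/28295: DF=(1 − 799/28295·(0.972300+0.937100))/(1+799/28295) = 9201/10000 ≈ 0.920100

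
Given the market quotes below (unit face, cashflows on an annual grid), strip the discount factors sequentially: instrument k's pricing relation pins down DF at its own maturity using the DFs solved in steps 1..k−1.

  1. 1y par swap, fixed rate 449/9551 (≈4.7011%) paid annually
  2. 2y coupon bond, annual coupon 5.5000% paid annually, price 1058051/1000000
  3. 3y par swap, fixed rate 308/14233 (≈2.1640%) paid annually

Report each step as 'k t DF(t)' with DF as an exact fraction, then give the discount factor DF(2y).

1 1 9551/10000
2 2 9531/10000
3 3 1173/1250
DF(2y) = 9531/10000 ≈ 0.953100

step 1 [1y] swap r/1=449/9551: DF=(1 − 449/9551·(0))/(1+449/9551) = 9551/10000 ≈ 0.955100
step 2 [2y] bond c/1=11/200: DF=(1058051/1000000 − 11/200·(0.955100))/(1+11/200) = 9531/10000 ≈ 0.953100
step 3 [3y] swap r/1=308/14233: DF=(1 − 308/14233·(0.955100+0.953100))/(1+308/14233) = 1173/1250 ≈ 0.938400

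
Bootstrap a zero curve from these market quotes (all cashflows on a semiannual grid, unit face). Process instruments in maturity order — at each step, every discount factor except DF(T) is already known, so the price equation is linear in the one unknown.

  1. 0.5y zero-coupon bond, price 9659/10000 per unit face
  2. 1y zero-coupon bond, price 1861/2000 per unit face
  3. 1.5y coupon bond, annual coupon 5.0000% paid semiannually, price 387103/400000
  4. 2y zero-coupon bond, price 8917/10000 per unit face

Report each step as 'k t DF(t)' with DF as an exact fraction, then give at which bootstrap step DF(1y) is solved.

1 1/2 9659/10000
2 1 1861/2000
3 3/2 8979/10000
4 2 8917/10000
DF(1y) is solved at step 2

step 1 [0.5y] zero: DF = P = 9659/10000 ≈ 0.965900
step 2 [1y] zero: DF = P = 1861/2000 ≈ 0.930500
step 3 [1.5y] bond c/2=1/40: DF=(387103/400000 − 1/40·(0.965900+0.930500))/(1+1/40) = 8979/10000 ≈ 0.897900
step 4 [2y] zero: DF = P = 8917/10000 ≈ 0.891700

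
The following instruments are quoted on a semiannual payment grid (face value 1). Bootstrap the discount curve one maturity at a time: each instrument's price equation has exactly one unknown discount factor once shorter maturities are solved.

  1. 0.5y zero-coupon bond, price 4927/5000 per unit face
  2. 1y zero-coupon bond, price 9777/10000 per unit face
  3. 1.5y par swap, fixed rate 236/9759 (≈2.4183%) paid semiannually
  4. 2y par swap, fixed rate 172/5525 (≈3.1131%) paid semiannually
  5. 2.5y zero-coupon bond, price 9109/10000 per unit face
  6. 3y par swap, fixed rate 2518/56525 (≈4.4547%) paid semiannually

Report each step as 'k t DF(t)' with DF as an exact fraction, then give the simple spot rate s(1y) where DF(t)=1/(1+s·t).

1 1/2 4927/5000
2 1 9777/10000
3 3/2 4823/5000
4 2 4699/5000
5 5/2 9109/10000
6 3 8741/10000
s(1y) = (1/(9777/10000) − 1)/(1) = 223/9777 ≈ 2.2809%

step 1 [0.5y] zero: DF = P = 4927/5000 ≈ 0.985400
step 2 [1y] zero: DF = P = 9777/10000 ≈ 0.977700
step 3 [1.5y] swap r/2=118/9759: DF=(1 − 118/9759·(0.985400+0.977700))/(1+118/9759) = 4823/5000 ≈ 0.964600
step 4 [2y] swap r/2=86/5525: DF=(1 − 86/5525·(0.985400+0.977700+0.964600))/(1+86/5525) = 4699/5000 ≈ 0.939800
step 5 [2.5y] zero: DF = P = 9109/10000 ≈ 0.910900
step 6 [3y] swap r/2=1259/56525: DF=(1 − 1259/56525·(0.985400+0.977700+0.964600+0.939800+0.910900))/(1+1259/56525) = 8741/10000 ≈ 0.874100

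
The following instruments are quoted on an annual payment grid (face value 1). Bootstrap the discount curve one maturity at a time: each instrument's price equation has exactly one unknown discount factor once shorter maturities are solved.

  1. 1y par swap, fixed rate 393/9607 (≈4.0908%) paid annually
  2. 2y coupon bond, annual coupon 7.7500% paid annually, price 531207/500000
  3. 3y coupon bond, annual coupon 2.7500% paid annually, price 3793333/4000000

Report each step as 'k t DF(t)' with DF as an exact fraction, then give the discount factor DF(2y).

1 1 9607/10000
2 2 9169/10000
3 3 8727/10000
DF(2y) = 9169/10000 ≈ 0.916900

step 1 [1y] swap r/1=393/9607: DF=(1 − 393/9607·(0))/(1+393/9607) = 9607/10000 ≈ 0.960700
step 2 [2y] bond c/1=31/400: DF=(531207/500000 − 31/400·(0.960700))/(1+31/400) = 9169/10000 ≈ 0.916900
step 3 [3y] bond c/1=11/400: DF=(3793333/4000000 − 11/400·(0.960700+0.916900))/(1+11/400) = 8727/10000 ≈ 0.872700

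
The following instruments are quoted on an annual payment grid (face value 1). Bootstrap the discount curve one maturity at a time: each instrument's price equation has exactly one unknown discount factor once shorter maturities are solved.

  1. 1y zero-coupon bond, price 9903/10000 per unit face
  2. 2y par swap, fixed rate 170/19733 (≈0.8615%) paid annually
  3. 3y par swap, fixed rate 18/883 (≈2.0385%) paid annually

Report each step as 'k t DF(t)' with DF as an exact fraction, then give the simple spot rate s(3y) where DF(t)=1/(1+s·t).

1 1 9903/10000
2 2 983/1000
3 3 4703/5000
s(3y) = (1/(4703/5000) − 1)/(3) = 99/4703 ≈ 2.1050%

step 1 [1y] zero: DF = P = 9903/10000 ≈ 0.990300
step 2 [2y] swap r/1=170/19733: DF=(1 − 170/19733·(0.990300))/(1+170/19733) = 983/1000 ≈ 0.983000
step 3 [3y] swap r/1=18/883: DF=(1 − 18/883·(0.990300+0.983000))/(1+18/883) = 4703/5000 ≈ 0.940600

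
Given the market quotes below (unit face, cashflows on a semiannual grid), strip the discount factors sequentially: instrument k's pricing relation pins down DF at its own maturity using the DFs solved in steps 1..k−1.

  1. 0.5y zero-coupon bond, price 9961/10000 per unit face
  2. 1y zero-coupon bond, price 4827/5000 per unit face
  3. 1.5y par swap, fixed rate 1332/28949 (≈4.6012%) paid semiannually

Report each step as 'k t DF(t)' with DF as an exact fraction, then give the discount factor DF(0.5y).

step 1 [0.5y] zero: DF = P = 9961/10000 ≈ 0.996100
step 2 [1y] zero: DF = P = 4827/5000 ≈ 0.965400
step 3 [1.5y] swap r/2=666/28949: DF=(1 − 666/28949·(0.996100+0.965400))/(1+666/28949) = 4667/5000 ≈ 0.933400

1 1/2 9961/10000
2 1 4827/5000
3 3/2 4667/5000
DF(0.5y) = 9961/10000 ≈ 0.996100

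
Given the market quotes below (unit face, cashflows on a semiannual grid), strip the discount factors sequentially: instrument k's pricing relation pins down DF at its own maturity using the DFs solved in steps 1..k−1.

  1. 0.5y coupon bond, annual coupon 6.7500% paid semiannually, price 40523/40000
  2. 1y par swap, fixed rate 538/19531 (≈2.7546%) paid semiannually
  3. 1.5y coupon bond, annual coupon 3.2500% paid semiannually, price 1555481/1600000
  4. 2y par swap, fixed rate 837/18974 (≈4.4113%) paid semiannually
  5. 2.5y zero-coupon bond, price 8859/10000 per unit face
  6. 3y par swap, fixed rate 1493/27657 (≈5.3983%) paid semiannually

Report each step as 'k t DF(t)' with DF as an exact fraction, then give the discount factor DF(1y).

1 1/2 49/50
2 1 9731/10000
3 3/2 4627/5000
4 2 9163/10000
5 5/2 8859/10000
6 3 8507/10000
DF(1y) = 9731/10000 ≈ 0.973100

step 1 [0.5y] bond c/2=27/800: DF=(40523/40000 − 27/800·(0))/(1+27/800) = 49/50 ≈ 0.980000
step 2 [1y] swap r/2=269/19531: DF=(1 − 269/19531·(0.980000))/(1+269/19531) = 9731/10000 ≈ 0.973100
step 3 [1.5y] bond c/2=13/800: DF=(1555481/1600000 − 13/800·(0.980000+0.973100))/(1+13/800) = 4627/5000 ≈ 0.925400
step 4 [2y] swap r/2=837/37948: DF=(1 − 837/37948·(0.980000+0.973100+0.925400))/(1+837/37948) = 9163/10000 ≈ 0.916300
step 5 [2.5y] zero: DF = P = 8859/10000 ≈ 0.885900
step 6 [3y] swap r/2=1493/55314: DF=(1 − 1493/55314·(0.980000+0.973100+0.925400+0.916300+0.885900))/(1+1493/55314) = 8507/10000 ≈ 0.850700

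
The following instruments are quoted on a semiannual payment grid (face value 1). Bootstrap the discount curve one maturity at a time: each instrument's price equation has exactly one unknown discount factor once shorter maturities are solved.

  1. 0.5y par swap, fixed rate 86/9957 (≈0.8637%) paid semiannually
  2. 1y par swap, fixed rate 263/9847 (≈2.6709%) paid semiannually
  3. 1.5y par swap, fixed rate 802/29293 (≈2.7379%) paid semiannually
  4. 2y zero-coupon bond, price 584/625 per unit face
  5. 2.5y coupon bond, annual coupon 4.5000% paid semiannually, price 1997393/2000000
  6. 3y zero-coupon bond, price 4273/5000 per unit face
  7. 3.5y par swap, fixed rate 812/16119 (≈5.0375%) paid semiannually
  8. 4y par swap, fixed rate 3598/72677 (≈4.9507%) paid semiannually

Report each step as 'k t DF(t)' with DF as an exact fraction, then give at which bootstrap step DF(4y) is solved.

step 1 [0.5y] swap r/2=43/9957: DF=(1 − 43/9957·(0))/(1+43/9957) = 9957/10000 ≈ 0.995700
step 2 [1y] swap r/2=263/19694: DF=(1 − 263/19694·(0.995700))/(1+263/19694) = 9737/10000 ≈ 0.973700
step 3 [1.5y] swap r/2=401/29293: DF=(1 − 401/29293·(0.995700+0.973700))/(1+401/29293) = 9599/10000 ≈ 0.959900
step 4 [2y] zero: DF = P = 584/625 ≈ 0.934400
step 5 [2.5y] bond c/2=9/400: DF=(1997393/2000000 − 9/400·(0.995700+0.973700+0.959900+0.934400))/(1+9/400) = 8917/10000 ≈ 0.891700
step 6 [3y] zero: DF = P = 4273/5000 ≈ 0.854600
step 7 [3.5y] swap r/2=406/16119: DF=(1 − 406/16119·(0.995700+0.973700+0.959900+0.934400+0.891700+0.854600))/(1+406/16119) = 1047/1250 ≈ 0.837600
step 8 [4y] swap r/2=1799/72677: DF=(1 − 1799/72677·(0.995700+0.973700+0.959900+0.934400+0.891700+0.854600+0.837600))/(1+1799/72677) = 8201/10000 ≈ 0.820100

1 1/2 9957/10000
2 1 9737/10000
3 3/2 9599/10000
4 2 584/625
5 5/2 8917/10000
6 3 4273/5000
7 7/2 1047/1250
8 4 8201/10000
DF(4y) is solved at step 8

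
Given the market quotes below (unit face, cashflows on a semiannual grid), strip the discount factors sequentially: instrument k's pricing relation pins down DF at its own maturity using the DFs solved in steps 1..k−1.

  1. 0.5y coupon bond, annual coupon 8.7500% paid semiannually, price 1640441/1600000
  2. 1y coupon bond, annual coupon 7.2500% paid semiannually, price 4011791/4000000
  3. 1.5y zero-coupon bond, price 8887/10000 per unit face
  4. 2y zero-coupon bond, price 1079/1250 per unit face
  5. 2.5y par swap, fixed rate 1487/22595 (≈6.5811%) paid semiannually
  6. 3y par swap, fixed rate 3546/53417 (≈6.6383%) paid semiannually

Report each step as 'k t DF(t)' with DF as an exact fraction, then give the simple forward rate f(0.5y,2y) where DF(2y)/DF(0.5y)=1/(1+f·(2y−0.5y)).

step 1 [0.5y] bond c/2=7/160: DF=(1640441/1600000 − 7/160·(0))/(1+7/160) = 9823/10000 ≈ 0.982300
step 2 [1y] bond c/2=29/800: DF=(4011791/4000000 − 29/800·(0.982300))/(1+29/800) = 1867/2000 ≈ 0.933500
step 3 [1.5y] zero: DF = P = 8887/10000 ≈ 0.888700
step 4 [2y] zero: DF = P = 1079/1250 ≈ 0.863200
step 5 [2.5y] swap r/2=1487/45190: DF=(1 − 1487/45190·(0.982300+0.933500+0.888700+0.863200))/(1+1487/45190) = 8513/10000 ≈ 0.851300
step 6 [3y] swap r/2=1773/53417: DF=(1 − 1773/53417·(0.982300+0.933500+0.888700+0.863200+0.851300))/(1+1773/53417) = 8227/10000 ≈ 0.822700

1 1/2 9823/10000
2 1 1867/2000
3 3/2 8887/10000
4 2 1079/1250
5 5/2 8513/10000
6 3 8227/10000
f(0.5y,2y) = ((9823/10000)/(1079/1250) − 1)/(3/2) = 397/4316 ≈ 9.1983%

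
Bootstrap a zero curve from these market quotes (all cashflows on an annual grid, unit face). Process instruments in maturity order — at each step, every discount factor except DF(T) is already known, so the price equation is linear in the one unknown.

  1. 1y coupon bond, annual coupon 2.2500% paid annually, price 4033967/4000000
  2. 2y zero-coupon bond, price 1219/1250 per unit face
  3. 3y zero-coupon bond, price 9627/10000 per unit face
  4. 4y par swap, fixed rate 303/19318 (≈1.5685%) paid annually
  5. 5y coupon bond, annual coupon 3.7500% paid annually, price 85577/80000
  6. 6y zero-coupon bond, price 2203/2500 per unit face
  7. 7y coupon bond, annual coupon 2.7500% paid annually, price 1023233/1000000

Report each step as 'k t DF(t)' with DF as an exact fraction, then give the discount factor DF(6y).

1 1 9863/10000
2 2 1219/1250
3 3 9627/10000
4 4 4697/5000
5 5 4457/5000
6 6 2203/2500
7 7 169/200
DF(6y) = 2203/2500 ≈ 0.881200

step 1 [1y] bond c/1=9/400: DF=(4033967/4000000 − 9/400·(0))/(1+9/400) = 9863/10000 ≈ 0.986300
step 2 [2y] zero: DF = P = 1219/1250 ≈ 0.975200
step 3 [3y] zero: DF = P = 9627/10000 ≈ 0.962700
step 4 [4y] swap r/1=303/19318: DF=(1 − 303/19318·(0.986300+0.975200+0.962700))/(1+303/19318) = 4697/5000 ≈ 0.939400
step 5 [5y] bond c/1=3/80: DF=(85577/80000 − 3/80·(0.986300+0.975200+0.962700+0.939400))/(1+3/80) = 4457/5000 ≈ 0.891400
step 6 [6y] zero: DF = P = 2203/2500 ≈ 0.881200
step 7 [7y] bond c/1=11/400: DF=(1023233/1000000 − 11/400·(0.986300+0.975200+0.962700+0.939400+0.891400+0.881200))/(1+11/400) = 169/200 ≈ 0.845000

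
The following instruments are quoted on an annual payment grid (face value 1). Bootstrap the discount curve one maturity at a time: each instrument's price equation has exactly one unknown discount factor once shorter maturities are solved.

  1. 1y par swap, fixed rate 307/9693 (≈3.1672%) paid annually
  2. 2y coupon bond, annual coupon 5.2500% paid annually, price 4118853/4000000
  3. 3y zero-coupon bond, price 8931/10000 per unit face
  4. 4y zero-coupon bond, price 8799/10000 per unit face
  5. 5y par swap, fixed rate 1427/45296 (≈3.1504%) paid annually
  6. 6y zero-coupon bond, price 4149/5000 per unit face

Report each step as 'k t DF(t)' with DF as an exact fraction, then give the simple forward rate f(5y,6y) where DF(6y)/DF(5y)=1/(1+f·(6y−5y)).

1 1 9693/10000
2 2 93/100
3 3 8931/10000
4 4 8799/10000
5 5 8573/10000
6 6 4149/5000
f(5y,6y) = ((8573/10000)/(4149/5000) − 1)/(1) = 275/8298 ≈ 3.3141%

step 1 [1y] swap r/1=307/9693: DF=(1 − 307/9693·(0))/(1+307/9693) = 9693/10000 ≈ 0.969300
step 2 [2y] bond c/1=21/400: DF=(4118853/4000000 − 21/400·(0.969300))/(1+21/400) = 93/100 ≈ 0.930000
step 3 [3y] zero: DF = P = 8931/10000 ≈ 0.893100
step 4 [4y] zero: DF = P = 8799/10000 ≈ 0.879900
step 5 [5y] swap r/1=1427/45296: DF=(1 − 1427/45296·(0.969300+0.930000+0.893100+0.879900))/(1+1427/45296) = 8573/10000 ≈ 0.857300
step 6 [6y] zero: DF = P = 4149/5000 ≈ 0.829800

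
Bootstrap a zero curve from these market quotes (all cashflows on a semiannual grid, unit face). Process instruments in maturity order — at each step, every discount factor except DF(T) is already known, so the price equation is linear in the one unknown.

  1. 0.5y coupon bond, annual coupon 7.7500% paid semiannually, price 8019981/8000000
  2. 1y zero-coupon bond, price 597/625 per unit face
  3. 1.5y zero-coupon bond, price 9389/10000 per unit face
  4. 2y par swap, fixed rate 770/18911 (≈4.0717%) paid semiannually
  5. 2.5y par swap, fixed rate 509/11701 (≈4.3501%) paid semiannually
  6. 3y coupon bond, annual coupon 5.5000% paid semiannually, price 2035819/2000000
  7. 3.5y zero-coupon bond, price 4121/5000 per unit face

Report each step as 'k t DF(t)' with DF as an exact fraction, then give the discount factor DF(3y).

1 1/2 9651/10000
2 1 597/625
3 3/2 9389/10000
4 2 923/1000
5 5/2 4491/5000
6 3 4327/5000
7 7/2 4121/5000
DF(3y) = 4327/5000 ≈ 0.865400

step 1 [0.5y] bond c/2=31/800: DF=(8019981/8000000 − 31/800·(0))/(1+31/800) = 9651/10000 ≈ 0.965100
step 2 [1y] zero: DF = P = 597/625 ≈ 0.955200
step 3 [1.5y] zero: DF = P = 9389/10000 ≈ 0.938900
step 4 [2y] swap r/2=385/18911: DF=(1 − 385/18911·(0.965100+0.955200+0.938900))/(1+385/18911) = 923/1000 ≈ 0.923000
step 5 [2.5y] swap r/2=509/23402: DF=(1 − 509/23402·(0.965100+0.955200+0.938900+0.923000))/(1+509/23402) = 4491/5000 ≈ 0.898200
step 6 [3y] bond c/2=11/400: DF=(2035819/2000000 − 11/400·(0.965100+0.955200+0.938900+0.923000+0.898200))/(1+11/400) = 4327/5000 ≈ 0.865400
step 7 [3.5y] zero: DF = P = 4121/5000 ≈ 0.824200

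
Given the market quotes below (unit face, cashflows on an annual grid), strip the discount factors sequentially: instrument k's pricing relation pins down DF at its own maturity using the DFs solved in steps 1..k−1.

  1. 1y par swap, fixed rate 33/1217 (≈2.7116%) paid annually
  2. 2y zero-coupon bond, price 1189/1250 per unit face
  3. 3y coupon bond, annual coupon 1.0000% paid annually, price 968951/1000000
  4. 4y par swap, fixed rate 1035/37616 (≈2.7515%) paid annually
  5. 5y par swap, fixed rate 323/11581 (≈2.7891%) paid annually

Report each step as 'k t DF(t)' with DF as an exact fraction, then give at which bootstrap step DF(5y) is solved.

1 1 1217/1250
2 2 1189/1250
3 3 9403/10000
4 4 1793/2000
5 5 2177/2500
DF(5y) is solved at step 5

step 1 [1y] swap r/1=33/1217: DF=(1 − 33/1217·(0))/(1+33/1217) = 1217/1250 ≈ 0.973600
step 2 [2y] zero: DF = P = 1189/1250 ≈ 0.951200
step 3 [3y] bond c/1=1/100: DF=(968951/1000000 − 1/100·(0.973600+0.951200))/(1+1/100) = 9403/10000 ≈ 0.940300
step 4 [4y] swap r/1=1035/37616: DF=(1 − 1035/37616·(0.973600+0.951200+0.940300))/(1+1035/37616) = 1793/2000 ≈ 0.896500
step 5 [5y] swap r/1=323/11581: DF=(1 − 323/11581·(0.973600+0.951200+0.940300+0.896500))/(1+323/11581) = 2177/2500 ≈ 0.870800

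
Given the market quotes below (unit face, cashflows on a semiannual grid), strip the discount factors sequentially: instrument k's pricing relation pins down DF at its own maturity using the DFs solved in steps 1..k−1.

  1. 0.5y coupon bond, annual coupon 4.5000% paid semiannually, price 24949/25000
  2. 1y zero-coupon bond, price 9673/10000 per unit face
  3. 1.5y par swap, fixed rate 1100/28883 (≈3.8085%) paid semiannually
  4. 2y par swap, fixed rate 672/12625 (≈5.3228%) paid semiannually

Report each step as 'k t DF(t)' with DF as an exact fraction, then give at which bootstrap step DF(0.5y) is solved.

step 1 [0.5y] bond c/2=9/400: DF=(24949/25000 − 9/400·(0))/(1+9/400) = 122/125 ≈ 0.976000
step 2 [1y] zero: DF = P = 9673/10000 ≈ 0.967300
step 3 [1.5y] swap r/2=550/28883: DF=(1 − 550/28883·(0.976000+0.967300))/(1+550/28883) = 189/200 ≈ 0.945000
step 4 [2y] swap r/2=336/12625: DF=(1 − 336/12625·(0.976000+0.967300+0.945000))/(1+336/12625) = 562/625 ≈ 0.899200

1 1/2 122/125
2 1 9673/10000
3 3/2 189/200
4 2 562/625
DF(0.5y) is solved at step 1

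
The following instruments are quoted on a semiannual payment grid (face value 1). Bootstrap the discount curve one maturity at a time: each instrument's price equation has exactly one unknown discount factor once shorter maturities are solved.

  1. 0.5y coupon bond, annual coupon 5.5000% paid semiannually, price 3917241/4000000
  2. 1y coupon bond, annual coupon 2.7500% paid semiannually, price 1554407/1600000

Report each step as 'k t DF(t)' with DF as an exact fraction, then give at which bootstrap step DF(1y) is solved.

1 1/2 9531/10000
2 1 4727/5000
DF(1y) is solved at step 2

step 1 [0.5y] bond c/2=11/400: DF=(3917241/4000000 − 11/400·(0))/(1+11/400) = 9531/10000 ≈ 0.953100
step 2 [1y] bond c/2=11/800: DF=(1554407/1600000 − 11/800·(0.953100))/(1+11/800) = 4727/5000 ≈ 0.945400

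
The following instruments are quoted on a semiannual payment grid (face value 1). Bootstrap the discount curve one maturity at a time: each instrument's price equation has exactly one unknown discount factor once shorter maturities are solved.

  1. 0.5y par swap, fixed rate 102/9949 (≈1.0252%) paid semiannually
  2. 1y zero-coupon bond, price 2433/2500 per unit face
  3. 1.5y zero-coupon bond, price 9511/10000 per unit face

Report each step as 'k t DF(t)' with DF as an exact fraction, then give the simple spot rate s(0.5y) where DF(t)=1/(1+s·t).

1 1/2 9949/10000
2 1 2433/2500
3 3/2 9511/10000
s(0.5y) = (1/(9949/10000) − 1)/(1/2) = 102/9949 ≈ 1.0252%

step 1 [0.5y] swap r/2=51/9949: DF=(1 − 51/9949·(0))/(1+51/9949) = 9949/10000 ≈ 0.994900
step 2 [1y] zero: DF = P = 2433/2500 ≈ 0.973200
step 3 [1.5y] zero: DF = P = 9511/10000 ≈ 0.951100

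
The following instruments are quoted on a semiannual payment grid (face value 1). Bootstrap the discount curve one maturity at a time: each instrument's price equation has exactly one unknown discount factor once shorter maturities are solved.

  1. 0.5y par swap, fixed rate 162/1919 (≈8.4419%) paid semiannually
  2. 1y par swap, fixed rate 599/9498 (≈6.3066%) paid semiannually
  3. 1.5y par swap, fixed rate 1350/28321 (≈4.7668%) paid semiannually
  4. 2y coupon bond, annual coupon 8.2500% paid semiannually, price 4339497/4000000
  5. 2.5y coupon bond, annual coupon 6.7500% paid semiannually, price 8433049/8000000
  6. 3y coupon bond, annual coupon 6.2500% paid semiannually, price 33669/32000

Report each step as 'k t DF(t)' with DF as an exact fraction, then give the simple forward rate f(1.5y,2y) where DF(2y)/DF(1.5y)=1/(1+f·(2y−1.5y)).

step 1 [0.5y] swap r/2=81/1919: DF=(1 − 81/1919·(0))/(1+81/1919) = 1919/2000 ≈ 0.959500
step 2 [1y] swap r/2=599/18996: DF=(1 − 599/18996·(0.959500))/(1+599/18996) = 9401/10000 ≈ 0.940100
step 3 [1.5y] swap r/2=675/28321: DF=(1 − 675/28321·(0.959500+0.940100))/(1+675/28321) = 373/400 ≈ 0.932500
step 4 [2y] bond c/2=33/800: DF=(4339497/4000000 − 33/800·(0.959500+0.940100+0.932500))/(1+33/800) = 9297/10000 ≈ 0.929700
step 5 [2.5y] bond c/2=27/800: DF=(8433049/8000000 − 27/800·(0.959500+0.940100+0.932500+0.929700))/(1+27/800) = 8969/10000 ≈ 0.896900
step 6 [3y] bond c/2=1/32: DF=(33669/32000 − 1/32·(0.959500+0.940100+0.932500+0.929700+0.896900))/(1+1/32) = 8791/10000 ≈ 0.879100

1 1/2 1919/2000
2 1 9401/10000
3 3/2 373/400
4 2 9297/10000
5 5/2 8969/10000
6 3 8791/10000
f(1.5y,2y) = ((373/400)/(9297/10000) − 1)/(1/2) = 56/9297 ≈ 0.6023%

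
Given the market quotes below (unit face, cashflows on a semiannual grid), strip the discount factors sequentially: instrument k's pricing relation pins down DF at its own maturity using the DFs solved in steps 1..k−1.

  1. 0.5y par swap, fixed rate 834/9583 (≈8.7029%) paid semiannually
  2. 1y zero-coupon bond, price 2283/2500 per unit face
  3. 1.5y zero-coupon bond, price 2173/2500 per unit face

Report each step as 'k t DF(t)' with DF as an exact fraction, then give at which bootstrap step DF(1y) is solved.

step 1 [0.5y] swap r/2=417/9583: DF=(1 − 417/9583·(0))/(1+417/9583) = 9583/10000 ≈ 0.958300
step 2 [1y] zero: DF = P = 2283/2500 ≈ 0.913200
step 3 [1.5y] zero: DF = P = 2173/2500 ≈ 0.869200

1 1/2 9583/10000
2 1 2283/2500
3 3/2 2173/2500
DF(1y) is solved at step 2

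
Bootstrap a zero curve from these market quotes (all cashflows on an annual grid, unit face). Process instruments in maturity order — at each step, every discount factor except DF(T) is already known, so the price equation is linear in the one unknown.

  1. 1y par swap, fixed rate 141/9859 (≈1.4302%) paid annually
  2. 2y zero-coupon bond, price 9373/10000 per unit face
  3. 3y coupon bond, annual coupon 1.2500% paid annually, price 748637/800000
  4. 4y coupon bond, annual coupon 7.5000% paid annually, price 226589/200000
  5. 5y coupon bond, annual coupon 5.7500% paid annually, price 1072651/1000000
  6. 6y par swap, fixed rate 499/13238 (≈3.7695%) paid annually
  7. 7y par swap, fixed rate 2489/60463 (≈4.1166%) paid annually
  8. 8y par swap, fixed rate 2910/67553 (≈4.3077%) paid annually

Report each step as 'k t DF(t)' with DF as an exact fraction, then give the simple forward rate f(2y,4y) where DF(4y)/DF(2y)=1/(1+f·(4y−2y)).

step 1 [1y] swap r/1=141/9859: DF=(1 − 141/9859·(0))/(1+141/9859) = 9859/10000 ≈ 0.985900
step 2 [2y] zero: DF = P = 9373/10000 ≈ 0.937300
step 3 [3y] bond c/1=1/80: DF=(748637/800000 − 1/80·(0.985900+0.937300))/(1+1/80) = 1801/2000 ≈ 0.900500
step 4 [4y] bond c/1=3/40: DF=(226589/200000 − 3/40·(0.985900+0.937300+0.900500))/(1+3/40) = 8569/10000 ≈ 0.856900
step 5 [5y] bond c/1=23/400: DF=(1072651/1000000 − 23/400·(0.985900+0.937300+0.900500+0.856900))/(1+23/400) = 4071/5000 ≈ 0.814200
step 6 [6y] swap r/1=499/13238: DF=(1 − 499/13238·(0.985900+0.937300+0.900500+0.856900+0.814200))/(1+499/13238) = 2001/2500 ≈ 0.800400
step 7 [7y] swap r/1=2489/60463: DF=(1 − 2489/60463·(0.985900+0.937300+0.900500+0.856900+0.814200+0.800400))/(1+2489/60463) = 7511/10000 ≈ 0.751100
step 8 [8y] swap r/1=2910/67553: DF=(1 − 2910/67553·(0.985900+0.937300+0.900500+0.856900+0.814200+0.800400+0.751100))/(1+2910/67553) = 709/1000 ≈ 0.709000

1 1 9859/10000
2 2 9373/10000
3 3 1801/2000
4 4 8569/10000
5 5 4071/5000
6 6 2001/2500
7 7 7511/10000
8 8 709/1000
f(2y,4y) = ((9373/10000)/(8569/10000) − 1)/(2) = 402/8569 ≈ 4.6913%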